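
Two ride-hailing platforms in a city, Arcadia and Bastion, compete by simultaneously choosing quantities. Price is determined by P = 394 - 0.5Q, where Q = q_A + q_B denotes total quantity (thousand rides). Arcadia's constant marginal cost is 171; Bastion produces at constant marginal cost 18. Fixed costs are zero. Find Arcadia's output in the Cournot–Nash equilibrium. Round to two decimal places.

Arcadia's profit: π_A = (394 - 0.5Q)q_A - (171q_A). Setting ∂π_A/∂q_A = 0: 223 - q_A - (1/2)(q_B) = 0.
Bastion's profit: π_B = (394 - 0.5Q)q_B - (18q_B). Setting ∂π_B/∂q_B = 0: 376 - q_B - (1/2)(q_A) = 0.
Rearranging gives the reaction functions q_A = (223 - (1/2)q_B) and q_B = (376 - (1/2)q_A).
Solving the pair: q_A = 140/3, q_B = 1058/3.

46.67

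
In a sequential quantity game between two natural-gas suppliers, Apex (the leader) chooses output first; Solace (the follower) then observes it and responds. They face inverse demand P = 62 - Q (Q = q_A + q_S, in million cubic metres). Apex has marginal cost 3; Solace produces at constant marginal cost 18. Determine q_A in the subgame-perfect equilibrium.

The follower Solace best-responds to any q_A: π_S = (62 - Q)q_S - 18q_S.
Setting the follower's marginal profit to zero, 44 - q_A - 2q_S = 0, i.e. q_S = (44 - q_A)/2.
The leader anticipates this reaction. Substituting into P = 62 - Q gives P = 40 - (1/2)q_A, so π_A = (40 - (1/2)q_A)q_A - 3q_A.
Maximising: ∂π_A/∂q_A = 37 - q_A = 0, giving q_A = 37.
Then q_S = (44 - 37)/2 = 7/2.

37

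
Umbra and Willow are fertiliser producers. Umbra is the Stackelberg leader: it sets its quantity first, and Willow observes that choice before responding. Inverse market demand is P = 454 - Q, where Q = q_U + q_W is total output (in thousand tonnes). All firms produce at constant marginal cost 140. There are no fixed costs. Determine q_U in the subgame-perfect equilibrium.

157

The follower Willow best-responds to any q_U: π_W = (454 - Q)q_W - 140q_W.
Setting the follower's marginal profit to zero, 314 - q_U - 2q_W = 0, i.e. q_W = (314 - q_U)/2.
The leader anticipates this reaction. Substituting into P = 454 - Q gives P = 297 - (1/2)q_U, so π_U = (297 - (1/2)q_U)q_U - 140q_U.
The leader's first-order condition 157 - q_U = 0 yields q_U = 157.
Then q_W = (314 - 157)/2 = 157/2.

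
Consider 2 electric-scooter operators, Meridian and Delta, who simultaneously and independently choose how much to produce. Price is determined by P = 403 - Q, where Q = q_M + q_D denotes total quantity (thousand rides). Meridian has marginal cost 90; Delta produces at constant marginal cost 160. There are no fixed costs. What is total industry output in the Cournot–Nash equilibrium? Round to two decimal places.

185.33

Meridian's profit: π_M = (403 - Q)q_M - (90q_M). Setting ∂π_M/∂q_M = 0: 313 - 2q_M - (q_D) = 0.
Delta's first-order condition: 243 - 2q_D - (q_M) = 0.
Best responses: q_M = (313 - q_D)/2, q_D = (243 - q_M)/2.
Solving the pair: q_M = 383/3, q_D = 173/3.
Total output Q = 383/3 + 173/3 = 556/3.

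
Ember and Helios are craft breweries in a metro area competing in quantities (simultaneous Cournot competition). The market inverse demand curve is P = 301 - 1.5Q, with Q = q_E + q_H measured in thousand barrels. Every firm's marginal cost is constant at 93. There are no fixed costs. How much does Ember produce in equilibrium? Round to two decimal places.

A representative firm's profit is π_i = q_i(301 - 1.5Q) - 93q_i.
First-order condition (treating rivals' output as given): 208 - 3q_i - (3/2)q_j = 0.
By symmetry each firm produces the same amount; substituting q_j = q_i yields q_i = 208/(9/2) = 416/9.

46.22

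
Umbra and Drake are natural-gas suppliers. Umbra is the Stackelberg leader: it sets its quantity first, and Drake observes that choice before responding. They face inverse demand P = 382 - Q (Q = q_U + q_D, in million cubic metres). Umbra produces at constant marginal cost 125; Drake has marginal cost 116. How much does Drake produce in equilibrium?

The follower Drake best-responds to any q_U: π_D = (382 - Q)q_D - 116q_D.
∂π_D/∂q_D = 266 - q_U - 2q_D = 0 gives the reaction function q_D = (266 - q_U)/2.
The leader anticipates this reaction. Substituting into P = 382 - Q gives P = 249 - (1/2)q_U, so π_U = (249 - (1/2)q_U)q_U - 125q_U.
Leader FOC: 124 - q_U = 0, so q_U = 124.
Then q_D = (266 - 124)/2 = 71.

71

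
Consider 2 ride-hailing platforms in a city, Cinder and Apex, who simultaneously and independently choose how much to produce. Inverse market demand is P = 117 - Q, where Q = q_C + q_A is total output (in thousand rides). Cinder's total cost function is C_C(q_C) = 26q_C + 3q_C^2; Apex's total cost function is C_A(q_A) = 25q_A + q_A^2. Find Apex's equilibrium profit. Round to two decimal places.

865.82

Cinder's profit: π_C = (117 - Q)q_C - (26q_C + 3q_C²). Setting ∂π_C/∂q_C = 0: 91 - 8q_C - (q_A) = 0.
Apex's profit: π_A = (117 - Q)q_A - (25q_A + q_A²). Setting ∂π_A/∂q_A = 0: 92 - 4q_A - (q_C) = 0.
So q_C = (91 - q_A)/8 and q_A = (92 - q_C)/4.
Solving the pair: q_C = 272/31, q_A = 645/31.
Price P = 117 - 917/31 = 87.4194.
Apex's profit: 87.4194·(645/31) - 25·(645/31) - (645/31)² = 865.8169.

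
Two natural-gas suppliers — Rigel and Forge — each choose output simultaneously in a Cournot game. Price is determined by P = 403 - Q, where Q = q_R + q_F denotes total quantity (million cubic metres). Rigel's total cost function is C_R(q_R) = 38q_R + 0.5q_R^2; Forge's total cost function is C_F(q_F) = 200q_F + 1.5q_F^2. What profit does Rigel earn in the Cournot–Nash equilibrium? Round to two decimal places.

20134.32

Rigel's profit: π_R = (403 - Q)q_R - (38q_R + (1/2)q_R²). Setting ∂π_R/∂q_R = 0: 365 - 3q_R - (q_F) = 0.
Forge's first-order condition: 203 - 5q_F - (q_R) = 0.
So q_R = (365 - q_F)/3 and q_F = (203 - q_R)/5.
Substituting one into the other gives q_R = 811/7 and q_F = 122/7.
Price P = 403 - 933/7 = 1888/7.
Rigel's profit: (1888/7)·(811/7) - 38·(811/7) - (1/2)(811/7)² = 20134.3163.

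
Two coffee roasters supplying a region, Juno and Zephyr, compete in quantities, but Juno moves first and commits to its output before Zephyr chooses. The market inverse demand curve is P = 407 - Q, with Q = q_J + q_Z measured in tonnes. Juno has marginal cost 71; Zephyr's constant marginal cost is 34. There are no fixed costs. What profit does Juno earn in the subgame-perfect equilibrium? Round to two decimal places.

11175.13

The follower Zephyr best-responds to any q_J: π_Z = (407 - Q)q_Z - 34q_Z.
∂π_Z/∂q_Z = 373 - q_J - 2q_Z = 0 gives the reaction function q_Z = (373 - q_J)/2.
The leader anticipates this reaction. Substituting into P = 407 - Q gives P = 441/2 - (1/2)q_J, so π_J = (441/2 - (1/2)q_J)q_J - 71q_J.
Leader FOC: 299/2 - q_J = 0, so q_J = 299/2.
Then q_Z = (373 - 299/2)/2 = 447/4.
Price P = 407 - 1045/4 = 583/4.
Juno's profit: (583/4 - 71)·(299/2) = 11175.1250.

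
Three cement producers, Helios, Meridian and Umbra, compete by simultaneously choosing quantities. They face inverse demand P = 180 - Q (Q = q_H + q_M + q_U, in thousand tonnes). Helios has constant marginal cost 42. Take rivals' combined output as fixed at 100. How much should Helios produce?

19

With rivals' combined output fixed at 100, Helios's profit is π_H = (180 - 100 - q_H)q_H - (42q_H) = (80 - q_H)q_H - (42q_H).
∂π_H/∂q_H = 38 - 2q_H = 0, so q_H = 19.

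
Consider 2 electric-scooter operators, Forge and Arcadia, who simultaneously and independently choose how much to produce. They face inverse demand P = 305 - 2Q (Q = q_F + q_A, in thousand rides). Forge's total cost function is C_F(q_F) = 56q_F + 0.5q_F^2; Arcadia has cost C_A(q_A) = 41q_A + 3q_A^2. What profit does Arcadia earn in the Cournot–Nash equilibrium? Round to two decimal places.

1596.61

Forge's profit: π_F = (305 - 2Q)q_F - (56q_F + (1/2)q_F²). Setting ∂π_F/∂q_F = 0: 249 - 5q_F - 2(q_A) = 0.
Arcadia's first-order condition: 264 - 10q_A - 2(q_F) = 0.
So q_F = (249 - 2q_A)/5 and q_A = (264 - 2q_F)/10.
Substituting one into the other gives q_F = 981/23 and q_A = 411/23.
Price P = 305 - 2·(1392/23) = 183.9565.
Arcadia's profit: 183.9565·(411/23) - 41·(411/23) - 3(411/23)² = 1596.6068.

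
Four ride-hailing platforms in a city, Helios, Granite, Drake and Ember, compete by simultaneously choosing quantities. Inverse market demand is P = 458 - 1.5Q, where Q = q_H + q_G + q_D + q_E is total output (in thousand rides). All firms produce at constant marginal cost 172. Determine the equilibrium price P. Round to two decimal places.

229.20

A representative firm's profit is π_i = q_i(458 - 1.5Q) - 172q_i.
Setting ∂π_i/∂q_i = 0 with rivals' quantities fixed: 286 - 3q_i - (3/2)·Σ_{j≠i} q_j = 0.
By symmetry each firm produces the same amount; substituting Σ_{j≠i} q_j = 3q_i yields q_i = 286/(15/2) = 572/15.
Total output Q = 152.5333, so price P = 458 - (3/2)·152.5333 = 1146/5.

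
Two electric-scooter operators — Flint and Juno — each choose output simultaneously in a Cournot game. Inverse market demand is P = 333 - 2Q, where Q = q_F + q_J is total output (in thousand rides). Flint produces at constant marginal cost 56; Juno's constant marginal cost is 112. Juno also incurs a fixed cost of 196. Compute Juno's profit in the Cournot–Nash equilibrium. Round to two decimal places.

1316.50

Flint's profit: π_F = (333 - 2Q)q_F - (56q_F). Setting ∂π_F/∂q_F = 0: 277 - 4q_F - 2(q_J) = 0.
Juno's profit: π_J = (333 - 2Q)q_J - (112q_J). Setting ∂π_J/∂q_J = 0: 221 - 4q_J - 2(q_F) = 0.
Rearranging gives the reaction functions q_F = (277 - 2q_J)/4 and q_J = (221 - 2q_F)/4.
Substituting one into the other gives q_F = 111/2 and q_J = 55/2.
Price P = 333 - 2·83 = 167.
Juno's profit: (167 - 112)·(55/2) - 196 = 1316.5000.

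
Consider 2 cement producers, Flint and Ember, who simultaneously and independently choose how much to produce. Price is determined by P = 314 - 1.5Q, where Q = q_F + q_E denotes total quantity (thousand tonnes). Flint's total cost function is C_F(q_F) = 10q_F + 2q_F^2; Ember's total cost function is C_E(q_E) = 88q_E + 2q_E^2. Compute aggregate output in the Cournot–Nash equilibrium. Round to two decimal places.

62.35

Flint's profit: π_F = (314 - 1.5Q)q_F - (10q_F + 2q_F²). Setting ∂π_F/∂q_F = 0: 304 - 7q_F - (3/2)(q_E) = 0.
Ember's profit: π_E = (314 - 1.5Q)q_E - (88q_E + 2q_E²). Setting ∂π_E/∂q_E = 0: 226 - 7q_E - (3/2)(q_F) = 0.
Best responses: q_F = (304 - (3/2)q_E)/7, q_E = (226 - (3/2)q_F)/7.
Substituting one into the other gives q_F = 38.2674 and q_E = 24.0856.
Total output Q = 38.2674 + 24.0856 = 1060/17.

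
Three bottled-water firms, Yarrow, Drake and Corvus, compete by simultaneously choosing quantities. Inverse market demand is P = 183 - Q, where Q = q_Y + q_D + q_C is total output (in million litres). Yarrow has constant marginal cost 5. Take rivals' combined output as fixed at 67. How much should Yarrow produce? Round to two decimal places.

With rivals' combined output fixed at 67, Yarrow's profit is π_Y = (183 - 67 - q_Y)q_Y - (5q_Y) = (116 - q_Y)q_Y - (5q_Y).
∂π_Y/∂q_Y = 111 - 2q_Y = 0, so q_Y = 111/2.

55.50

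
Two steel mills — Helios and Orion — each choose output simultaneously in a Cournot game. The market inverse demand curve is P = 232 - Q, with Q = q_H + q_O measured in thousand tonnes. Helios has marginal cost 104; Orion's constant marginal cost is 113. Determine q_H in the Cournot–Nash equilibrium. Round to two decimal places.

45.67

Helios's profit: π_H = (232 - Q)q_H - (104q_H). Setting ∂π_H/∂q_H = 0: 128 - 2q_H - (q_O) = 0.
Orion's profit: π_O = (232 - Q)q_O - (113q_O). Setting ∂π_O/∂q_O = 0: 119 - 2q_O - (q_H) = 0.
Rearranging gives the reaction functions q_H = (128 - q_O)/2 and q_O = (119 - q_H)/2.
Substituting one into the other gives q_H = 137/3 and q_O = 110/3.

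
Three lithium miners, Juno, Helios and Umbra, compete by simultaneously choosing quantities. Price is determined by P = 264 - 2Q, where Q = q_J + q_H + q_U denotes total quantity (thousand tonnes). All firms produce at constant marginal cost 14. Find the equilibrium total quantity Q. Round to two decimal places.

A representative firm's profit is π_i = q_i(264 - 2Q) - 14q_i.
First-order condition (treating rivals' output as given): 250 - 4q_i - 2·Σ_{j≠i} q_j = 0.
By symmetry each firm produces the same amount; substituting Σ_{j≠i} q_j = 2q_i yields q_i = 250/8 = 125/4.
Total output Q = 125/4 + 125/4 + 125/4 = 375/4.

93.75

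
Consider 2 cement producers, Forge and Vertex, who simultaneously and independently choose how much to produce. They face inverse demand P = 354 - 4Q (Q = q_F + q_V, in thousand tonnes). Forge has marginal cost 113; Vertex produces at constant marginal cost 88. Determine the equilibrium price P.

185

Forge's profit: π_F = (354 - 4Q)q_F - (113q_F). Setting ∂π_F/∂q_F = 0: 241 - 8q_F - 4(q_V) = 0.
Vertex's profit: π_V = (354 - 4Q)q_V - (88q_V). Setting ∂π_V/∂q_V = 0: 266 - 8q_V - 4(q_F) = 0.
Rearranging gives the reaction functions q_F = (241 - 4q_V)/8 and q_V = (266 - 4q_F)/8.
Solving the pair: q_F = 18, q_V = 97/4.
Total output Q = 169/4, so price P = 354 - 4·(169/4) = 185.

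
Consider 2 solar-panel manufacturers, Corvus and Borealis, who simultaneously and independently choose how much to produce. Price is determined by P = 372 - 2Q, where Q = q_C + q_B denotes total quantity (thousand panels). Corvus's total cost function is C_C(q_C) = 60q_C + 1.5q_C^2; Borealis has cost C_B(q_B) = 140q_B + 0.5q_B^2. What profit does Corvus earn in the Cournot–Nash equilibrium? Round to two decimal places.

Corvus's profit: π_C = (372 - 2Q)q_C - (60q_C + (3/2)q_C²). Setting ∂π_C/∂q_C = 0: 312 - 7q_C - 2(q_B) = 0.
Borealis's profit: π_B = (372 - 2Q)q_B - (140q_B + (1/2)q_B²). Setting ∂π_B/∂q_B = 0: 232 - 5q_B - 2(q_C) = 0.
Rearranging gives the reaction functions q_C = (312 - 2q_B)/7 and q_B = (232 - 2q_C)/5.
Substituting one into the other gives q_C = 1096/31 and q_B = 1000/31.
Price P = 372 - 2·67.6129 = 236.7742.
Corvus's profit: 236.7742·(1096/31) - 60·(1096/31) - (3/2)(1096/31)² = 4374.8762.

4374.88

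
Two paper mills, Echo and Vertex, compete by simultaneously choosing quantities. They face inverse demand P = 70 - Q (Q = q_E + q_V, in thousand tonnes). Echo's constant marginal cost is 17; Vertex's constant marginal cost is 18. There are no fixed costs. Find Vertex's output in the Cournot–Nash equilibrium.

Echo's profit: π_E = (70 - Q)q_E - (17q_E). Setting ∂π_E/∂q_E = 0: 53 - 2q_E - (q_V) = 0.
Vertex's first-order condition: 52 - 2q_V - (q_E) = 0.
So q_E = (53 - q_V)/2 and q_V = (52 - q_E)/2.
Substituting one into the other gives q_E = 18 and q_V = 17.

17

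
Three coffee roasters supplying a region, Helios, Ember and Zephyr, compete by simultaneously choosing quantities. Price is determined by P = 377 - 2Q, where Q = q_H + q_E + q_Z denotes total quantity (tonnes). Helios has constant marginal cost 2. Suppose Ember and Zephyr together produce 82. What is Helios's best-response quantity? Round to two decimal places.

52.75

With rivals' combined output fixed at 82, Helios's profit is π_H = (377 - 2·82 - 2q_H)q_H - (2q_H) = (213 - 2q_H)q_H - (2q_H).
∂π_H/∂q_H = 211 - 4q_H = 0, so q_H = 211/4.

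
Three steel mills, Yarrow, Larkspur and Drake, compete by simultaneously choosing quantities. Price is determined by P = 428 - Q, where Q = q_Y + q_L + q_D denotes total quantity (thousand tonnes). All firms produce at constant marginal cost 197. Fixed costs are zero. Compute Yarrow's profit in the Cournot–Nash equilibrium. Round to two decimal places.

A representative firm's profit is π_i = q_i(428 - Q) - 197q_i.
First-order condition (treating rivals' output as given): 231 - 2q_i - Σ_{j≠i} q_j = 0.
By symmetry each firm produces the same amount; substituting Σ_{j≠i} q_j = 2q_i yields q_i = 231/4.
Price P = 428 - 693/4 = 1019/4.
Yarrow's profit: (1019/4 - 197)·(231/4) = 3335.0625.

3335.06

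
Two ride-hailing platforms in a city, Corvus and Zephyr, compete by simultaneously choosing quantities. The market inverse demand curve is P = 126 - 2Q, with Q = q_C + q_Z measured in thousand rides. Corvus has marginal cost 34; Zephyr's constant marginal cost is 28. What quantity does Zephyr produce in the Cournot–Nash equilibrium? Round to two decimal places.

Corvus's profit: π_C = (126 - 2Q)q_C - (34q_C). Setting ∂π_C/∂q_C = 0: 92 - 4q_C - 2(q_Z) = 0.
Zephyr's first-order condition: 98 - 4q_Z - 2(q_C) = 0.
So q_C = (92 - 2q_Z)/4 and q_Z = (98 - 2q_C)/4.
Solving the pair: q_C = 43/3, q_Z = 52/3.

17.33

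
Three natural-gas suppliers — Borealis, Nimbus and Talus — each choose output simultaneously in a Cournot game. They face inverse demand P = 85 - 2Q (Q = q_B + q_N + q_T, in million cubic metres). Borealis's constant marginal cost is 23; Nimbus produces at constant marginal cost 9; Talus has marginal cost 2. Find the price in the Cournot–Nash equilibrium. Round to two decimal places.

29.75

Borealis's profit: π_B = (85 - 2Q)q_B - (23q_B). Setting ∂π_B/∂q_B = 0: 62 - 4q_B - 2(q_N + q_T) = 0.
Nimbus's first-order condition: 76 - 4q_N - 2(q_B + q_T) = 0.
Talus's profit: π_T = (85 - 2Q)q_T - (2q_T). Setting ∂π_T/∂q_T = 0: 83 - 4q_T - 2(q_B + q_N) = 0.
Adding the 3 conditions: 221 − 4Q − 4Q = 0, i.e. Q = 221/8.
Back-substituting: q_B = (62 − 221/4)/2 = 27/8, q_N = (76 − 221/4)/2 = 83/8, q_T = (83 − 221/4)/2 = 111/8.
Total output Q = 221/8, so price P = 85 - 2·(221/8) = 119/4.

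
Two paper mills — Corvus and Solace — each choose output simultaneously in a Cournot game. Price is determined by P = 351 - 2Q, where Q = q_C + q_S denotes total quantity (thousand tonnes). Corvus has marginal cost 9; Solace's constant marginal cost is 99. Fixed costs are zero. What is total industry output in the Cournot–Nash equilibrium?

99

Corvus's profit: π_C = (351 - 2Q)q_C - (9q_C). Setting ∂π_C/∂q_C = 0: 342 - 4q_C - 2(q_S) = 0.
Solace's first-order condition: 252 - 4q_S - 2(q_C) = 0.
So q_C = (342 - 2q_S)/4 and q_S = (252 - 2q_C)/4.
Solving the pair: q_C = 72, q_S = 27.
Total output Q = 72 + 27 = 99.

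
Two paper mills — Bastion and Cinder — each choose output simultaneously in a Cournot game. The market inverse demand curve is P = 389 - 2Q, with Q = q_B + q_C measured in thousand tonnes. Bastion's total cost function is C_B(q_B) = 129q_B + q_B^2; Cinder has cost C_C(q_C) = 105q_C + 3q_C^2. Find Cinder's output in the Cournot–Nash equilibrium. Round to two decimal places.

21.14

Bastion's profit: π_B = (389 - 2Q)q_B - (129q_B + q_B²). Setting ∂π_B/∂q_B = 0: 260 - 6q_B - 2(q_C) = 0.
Cinder's profit: π_C = (389 - 2Q)q_C - (105q_C + 3q_C²). Setting ∂π_C/∂q_C = 0: 284 - 10q_C - 2(q_B) = 0.
Rearranging gives the reaction functions q_B = (260 - 2q_C)/6 and q_C = (284 - 2q_B)/10.
Substituting one into the other gives q_B = 254/7 and q_C = 148/7.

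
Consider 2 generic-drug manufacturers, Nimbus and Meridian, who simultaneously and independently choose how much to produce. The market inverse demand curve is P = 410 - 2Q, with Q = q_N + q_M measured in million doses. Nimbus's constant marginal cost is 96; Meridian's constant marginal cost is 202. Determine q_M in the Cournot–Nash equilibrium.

Nimbus's profit: π_N = (410 - 2Q)q_N - (96q_N). Setting ∂π_N/∂q_N = 0: 314 - 4q_N - 2(q_M) = 0.
Meridian's profit: π_M = (410 - 2Q)q_M - (202q_M). Setting ∂π_M/∂q_M = 0: 208 - 4q_M - 2(q_N) = 0.
So q_N = (314 - 2q_M)/4 and q_M = (208 - 2q_N)/4.
Solving the pair: q_N = 70, q_M = 17.

17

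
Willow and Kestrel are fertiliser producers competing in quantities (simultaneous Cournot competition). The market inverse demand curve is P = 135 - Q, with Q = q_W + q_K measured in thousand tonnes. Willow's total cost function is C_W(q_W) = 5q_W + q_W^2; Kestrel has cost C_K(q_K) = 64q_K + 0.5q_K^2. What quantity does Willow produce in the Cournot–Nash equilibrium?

29

Willow's profit: π_W = (135 - Q)q_W - (5q_W + q_W²). Setting ∂π_W/∂q_W = 0: 130 - 4q_W - (q_K) = 0.
Kestrel's profit: π_K = (135 - Q)q_K - (64q_K + (1/2)q_K²). Setting ∂π_K/∂q_K = 0: 71 - 3q_K - (q_W) = 0.
So q_W = (130 - q_K)/4 and q_K = (71 - q_W)/3.
Substituting one into the other gives q_W = 29 and q_K = 14.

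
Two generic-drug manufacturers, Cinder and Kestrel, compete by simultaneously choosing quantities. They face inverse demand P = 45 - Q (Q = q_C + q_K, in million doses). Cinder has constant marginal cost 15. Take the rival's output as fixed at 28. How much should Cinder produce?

With the rival's output fixed at 28, Cinder's profit is π_C = (45 - 28 - q_C)q_C - (15q_C) = (17 - q_C)q_C - (15q_C).
∂π_C/∂q_C = 2 - 2q_C = 0, so q_C = 1.

1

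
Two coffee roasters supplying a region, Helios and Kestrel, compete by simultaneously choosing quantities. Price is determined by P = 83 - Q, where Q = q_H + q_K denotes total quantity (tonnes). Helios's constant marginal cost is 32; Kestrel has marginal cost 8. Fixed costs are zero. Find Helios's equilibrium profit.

81

Helios's profit: π_H = (83 - Q)q_H - (32q_H). Setting ∂π_H/∂q_H = 0: 51 - 2q_H - (q_K) = 0.
Kestrel's first-order condition: 75 - 2q_K - (q_H) = 0.
So q_H = (51 - q_K)/2 and q_K = (75 - q_H)/2.
Substituting one into the other gives q_H = 9 and q_K = 33.
Price P = 83 - 42 = 41.
Helios's profit: (41 - 32)·9 = 81.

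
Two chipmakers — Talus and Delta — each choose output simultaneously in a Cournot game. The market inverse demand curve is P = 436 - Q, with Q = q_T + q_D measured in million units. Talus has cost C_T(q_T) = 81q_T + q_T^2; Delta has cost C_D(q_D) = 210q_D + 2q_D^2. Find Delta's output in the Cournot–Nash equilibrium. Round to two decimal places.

Talus's profit: π_T = (436 - Q)q_T - (81q_T + q_T²). Setting ∂π_T/∂q_T = 0: 355 - 4q_T - (q_D) = 0.
Delta's first-order condition: 226 - 6q_D - (q_T) = 0.
Best responses: q_T = (355 - q_D)/4, q_D = (226 - q_T)/6.
Solving the pair: q_T = 1904/23, q_D = 549/23.

23.87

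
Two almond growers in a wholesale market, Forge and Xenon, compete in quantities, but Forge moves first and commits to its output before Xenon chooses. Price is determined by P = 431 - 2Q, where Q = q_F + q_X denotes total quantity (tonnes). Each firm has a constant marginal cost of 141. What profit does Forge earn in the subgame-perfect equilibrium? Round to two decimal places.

Solve by backward induction. Given q_F, the follower Xenon maximises π_X = (431 - 2q_F - 2q_X)q_X - 141q_X.
Follower FOC: 290 - 2q_F - 4q_X = 0, so q_X(q_F) = (290 - 2q_F)/4.
Forge substitutes q_X(q_F) into its own profit: π_F = q_F(431 - 2q_F - (290 - 2q_F)/2) - 141q_F = (286 - q_F)q_F - 141q_F.
The leader's first-order condition 145 - 2q_F = 0 yields q_F = 145/2.
Then q_X = (290 - 2·(145/2))/4 = 145/4.
Price P = 431 - 2·(435/4) = 427/2.
Forge's profit: (427/2 - 141)·(145/2) = 5256.2500.

5256.25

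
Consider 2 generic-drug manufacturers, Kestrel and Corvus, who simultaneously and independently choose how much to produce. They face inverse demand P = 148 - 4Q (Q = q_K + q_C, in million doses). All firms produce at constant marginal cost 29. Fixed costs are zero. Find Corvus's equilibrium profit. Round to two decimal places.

393.36

A representative firm's profit is π_i = q_i(148 - 4Q) - 29q_i.
First-order condition (treating rivals' output as given): 119 - 8q_i - 4q_j = 0.
By symmetry each firm produces the same amount; substituting q_j = q_i yields q_i = 119/12.
Price P = 148 - 4·(119/6) = 206/3.
Corvus's profit: (206/3 - 29)·(119/12) = 393.3611.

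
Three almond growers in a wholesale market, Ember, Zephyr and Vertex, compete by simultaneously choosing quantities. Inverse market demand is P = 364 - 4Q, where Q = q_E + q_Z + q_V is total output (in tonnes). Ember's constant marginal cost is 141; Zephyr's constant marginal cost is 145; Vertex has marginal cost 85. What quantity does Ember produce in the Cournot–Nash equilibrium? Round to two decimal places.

10.69

Ember's profit: π_E = (364 - 4Q)q_E - (141q_E). Setting ∂π_E/∂q_E = 0: 223 - 8q_E - 4(q_Z + q_V) = 0.
Zephyr's profit: π_Z = (364 - 4Q)q_Z - (145q_Z). Setting ∂π_Z/∂q_Z = 0: 219 - 8q_Z - 4(q_E + q_V) = 0.
Vertex's profit: π_V = (364 - 4Q)q_V - (85q_V). Setting ∂π_V/∂q_V = 0: 279 - 8q_V - 4(q_E + q_Z) = 0.
Adding the 3 conditions: 721 − 8Q − 8Q = 0, i.e. Q = 721/16.
Back-substituting: q_E = (223 − 721/4)/4 = 171/16, q_Z = (219 − 721/4)/4 = 155/16, q_V = (279 − 721/4)/4 = 395/16.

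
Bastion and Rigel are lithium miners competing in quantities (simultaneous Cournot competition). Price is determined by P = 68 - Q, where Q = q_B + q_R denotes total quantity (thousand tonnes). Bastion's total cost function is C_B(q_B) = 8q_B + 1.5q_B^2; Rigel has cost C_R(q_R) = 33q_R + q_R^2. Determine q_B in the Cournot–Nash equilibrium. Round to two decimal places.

10.79

Bastion's profit: π_B = (68 - Q)q_B - (8q_B + (3/2)q_B²). Setting ∂π_B/∂q_B = 0: 60 - 5q_B - (q_R) = 0.
Rigel's first-order condition: 35 - 4q_R - (q_B) = 0.
So q_B = (60 - q_R)/5 and q_R = (35 - q_B)/4.
Solving the pair: q_B = 205/19, q_R = 115/19.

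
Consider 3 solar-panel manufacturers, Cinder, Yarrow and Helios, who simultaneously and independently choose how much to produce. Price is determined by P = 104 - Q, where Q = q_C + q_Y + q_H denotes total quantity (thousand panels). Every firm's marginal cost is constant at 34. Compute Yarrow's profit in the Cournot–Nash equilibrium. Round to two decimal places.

306.25

Each firm earns π_i = (104 - Q)q_i - 34q_i.
First-order condition (treating rivals' output as given): 70 - 2q_i - Σ_{j≠i} q_j = 0.
By symmetry each firm produces the same amount; substituting Σ_{j≠i} q_j = 2q_i yields q_i = 70/4 = 35/2.
Price P = 104 - 105/2 = 103/2.
Yarrow's profit: (103/2 - 34)·(35/2) = 1225/4.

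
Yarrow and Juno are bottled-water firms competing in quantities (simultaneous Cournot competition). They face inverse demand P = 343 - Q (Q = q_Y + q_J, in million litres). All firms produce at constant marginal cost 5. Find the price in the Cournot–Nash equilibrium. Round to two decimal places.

117.67

Each firm earns π_i = (343 - Q)q_i - 5q_i.
Setting ∂π_i/∂q_i = 0 with rivals' quantities fixed: 338 - 2q_i - q_j = 0.
With identical firms every q_j equals q_i, so q_j = q_i and 338 = 3q_i, giving q_i = 338/3.
Total output Q = 676/3, so price P = 343 - 676/3 = 353/3.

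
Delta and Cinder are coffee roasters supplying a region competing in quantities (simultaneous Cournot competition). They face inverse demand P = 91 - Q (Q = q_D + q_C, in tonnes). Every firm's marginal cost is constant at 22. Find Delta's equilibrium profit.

Each firm earns π_i = (91 - Q)q_i - 22q_i.
First-order condition (treating rivals' output as given): 69 - 2q_i - q_j = 0.
With identical firms every q_j equals q_i, so q_j = q_i and 69 = 3q_i, giving q_i = 23.
Price P = 91 - 46 = 45.
Delta's profit: (45 - 22)·23 = 529.

529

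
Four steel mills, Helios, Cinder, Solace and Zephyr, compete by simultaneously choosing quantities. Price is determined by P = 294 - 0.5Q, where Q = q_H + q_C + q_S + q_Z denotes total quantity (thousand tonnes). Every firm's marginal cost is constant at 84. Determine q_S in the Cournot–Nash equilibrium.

A representative firm's profit is π_i = q_i(294 - 0.5Q) - 84q_i.
First-order condition (treating rivals' output as given): 210 - q_i - (1/2)·Σ_{j≠i} q_j = 0.
By symmetry each firm produces the same amount; substituting Σ_{j≠i} q_j = 3q_i yields q_i = 210/(5/2) = 84.

84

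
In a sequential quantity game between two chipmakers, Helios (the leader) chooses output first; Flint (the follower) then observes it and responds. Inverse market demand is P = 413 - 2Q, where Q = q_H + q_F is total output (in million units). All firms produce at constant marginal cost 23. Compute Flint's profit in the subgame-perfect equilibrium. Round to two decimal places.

The follower Flint best-responds to any q_H: π_F = (413 - 2Q)q_F - 23q_F.
Follower FOC: 390 - 2q_H - 4q_F = 0, so q_F(q_H) = (390 - 2q_H)/4.
The leader anticipates this reaction. Substituting into P = 413 - 2Q gives P = 218 - q_H, so π_H = (218 - q_H)q_H - 23q_H.
The leader's first-order condition 195 - 2q_H = 0 yields q_H = 195/2.
Then q_F = (390 - 2·(195/2))/4 = 195/4.
Price P = 413 - 2·(585/4) = 241/2.
Flint's profit: (241/2 - 23)·(195/4) = 4753.1250.

4753.13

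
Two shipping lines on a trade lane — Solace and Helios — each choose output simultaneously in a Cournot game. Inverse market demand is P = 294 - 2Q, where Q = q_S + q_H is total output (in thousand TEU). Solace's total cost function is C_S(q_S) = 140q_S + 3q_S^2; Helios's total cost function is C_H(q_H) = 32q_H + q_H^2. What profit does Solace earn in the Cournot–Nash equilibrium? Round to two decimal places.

255.10

Solace's profit: π_S = (294 - 2Q)q_S - (140q_S + 3q_S²). Setting ∂π_S/∂q_S = 0: 154 - 10q_S - 2(q_H) = 0.
Helios's profit: π_H = (294 - 2Q)q_H - (32q_H + q_H²). Setting ∂π_H/∂q_H = 0: 262 - 6q_H - 2(q_S) = 0.
Best responses: q_S = (154 - 2q_H)/10, q_H = (262 - 2q_S)/6.
Solving the pair: q_S = 50/7, q_H = 289/7.
Price P = 294 - 2·(339/7) = 1380/7.
Solace's profit: (1380/7)·(50/7) - 140·(50/7) - 3(50/7)² = 255.1020.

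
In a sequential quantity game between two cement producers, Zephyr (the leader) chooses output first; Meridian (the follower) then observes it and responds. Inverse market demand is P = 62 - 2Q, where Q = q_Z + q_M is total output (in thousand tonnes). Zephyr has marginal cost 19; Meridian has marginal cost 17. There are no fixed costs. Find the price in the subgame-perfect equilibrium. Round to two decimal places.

29.25

The follower Meridian best-responds to any q_Z: π_M = (62 - 2Q)q_M - 17q_M.
Setting the follower's marginal profit to zero, 45 - 2q_Z - 4q_M = 0, i.e. q_M = (45 - 2q_Z)/4.
Zephyr substitutes q_M(q_Z) into its own profit: π_Z = q_Z(62 - 2q_Z - (45 - 2q_Z)/2) - 19q_Z = (79/2 - q_Z)q_Z - 19q_Z.
The leader's first-order condition 41/2 - 2q_Z = 0 yields q_Z = 41/4.
Then q_M = (45 - 2·(41/4))/4 = 49/8.
Total output Q = 131/8, so price P = 62 - 2·(131/8) = 117/4.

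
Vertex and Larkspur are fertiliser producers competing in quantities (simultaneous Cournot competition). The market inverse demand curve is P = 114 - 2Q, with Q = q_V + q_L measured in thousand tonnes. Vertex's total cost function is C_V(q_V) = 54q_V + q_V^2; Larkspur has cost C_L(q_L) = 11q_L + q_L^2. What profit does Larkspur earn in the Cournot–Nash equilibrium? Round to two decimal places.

Vertex's profit: π_V = (114 - 2Q)q_V - (54q_V + q_V²). Setting ∂π_V/∂q_V = 0: 60 - 6q_V - 2(q_L) = 0.
Larkspur's profit: π_L = (114 - 2Q)q_L - (11q_L + q_L²). Setting ∂π_L/∂q_L = 0: 103 - 6q_L - 2(q_V) = 0.
Rearranging gives the reaction functions q_V = (60 - 2q_L)/6 and q_L = (103 - 2q_V)/6.
Solving the pair: q_V = 77/16, q_L = 249/16.
Price P = 114 - 2·(163/8) = 293/4.
Larkspur's profit: (293/4)·(249/16) - 11·(249/16) - (249/16)² = 726.5742.

726.57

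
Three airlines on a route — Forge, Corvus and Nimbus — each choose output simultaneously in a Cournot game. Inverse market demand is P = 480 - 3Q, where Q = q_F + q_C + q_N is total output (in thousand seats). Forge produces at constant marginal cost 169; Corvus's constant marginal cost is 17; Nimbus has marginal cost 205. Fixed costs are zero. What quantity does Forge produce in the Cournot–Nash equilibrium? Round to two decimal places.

Forge's profit: π_F = (480 - 3Q)q_F - (169q_F). Setting ∂π_F/∂q_F = 0: 311 - 6q_F - 3(q_C + q_N) = 0.
Corvus's profit: π_C = (480 - 3Q)q_C - (17q_C). Setting ∂π_C/∂q_C = 0: 463 - 6q_C - 3(q_F + q_N) = 0.
Nimbus's profit: π_N = (480 - 3Q)q_N - (205q_N). Setting ∂π_N/∂q_N = 0: 275 - 6q_N - 3(q_F + q_C) = 0.
Summing all 3 equations gives 1049 − 12Q = 0, hence Q = 1049/12.
Back-substituting: q_F = (311 − 1049/4)/3 = 65/4, q_C = (463 − 1049/4)/3 = 803/12, q_N = (275 − 1049/4)/3 = 17/4.

16.25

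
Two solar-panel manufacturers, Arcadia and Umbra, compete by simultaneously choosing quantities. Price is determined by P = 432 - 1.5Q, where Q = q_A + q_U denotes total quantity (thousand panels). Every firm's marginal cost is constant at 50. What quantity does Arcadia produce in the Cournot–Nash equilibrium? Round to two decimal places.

Each firm earns π_i = (432 - 1.5Q)q_i - 50q_i.
First-order condition (treating rivals' output as given): 382 - 3q_i - (3/2)q_j = 0.
By symmetry each firm produces the same amount; substituting q_j = q_i yields q_i = 382/(9/2) = 764/9.

84.89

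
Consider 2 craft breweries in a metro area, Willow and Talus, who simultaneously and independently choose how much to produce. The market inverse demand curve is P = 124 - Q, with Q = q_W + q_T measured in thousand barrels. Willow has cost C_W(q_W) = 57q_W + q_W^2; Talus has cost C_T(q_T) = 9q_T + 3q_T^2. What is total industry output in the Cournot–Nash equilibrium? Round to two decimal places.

Willow's profit: π_W = (124 - Q)q_W - (57q_W + q_W²). Setting ∂π_W/∂q_W = 0: 67 - 4q_W - (q_T) = 0.
Talus's first-order condition: 115 - 8q_T - (q_W) = 0.
Best responses: q_W = (67 - q_T)/4, q_T = (115 - q_W)/8.
Substituting one into the other gives q_W = 421/31 and q_T = 393/31.
Total output Q = 421/31 + 393/31 = 814/31.

26.26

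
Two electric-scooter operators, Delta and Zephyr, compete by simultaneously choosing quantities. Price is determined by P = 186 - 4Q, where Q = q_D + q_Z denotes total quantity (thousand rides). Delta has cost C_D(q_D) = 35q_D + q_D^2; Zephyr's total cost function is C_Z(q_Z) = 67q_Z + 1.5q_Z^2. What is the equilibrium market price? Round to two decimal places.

Delta's profit: π_D = (186 - 4Q)q_D - (35q_D + q_D²). Setting ∂π_D/∂q_D = 0: 151 - 10q_D - 4(q_Z) = 0.
Zephyr's first-order condition: 119 - 11q_Z - 4(q_D) = 0.
Best responses: q_D = (151 - 4q_Z)/10, q_Z = (119 - 4q_D)/11.
Substituting one into the other gives q_D = 1185/94 and q_Z = 293/47.
Total output Q = 1771/94, so price P = 186 - 4·(1771/94) = 110.6383.

110.64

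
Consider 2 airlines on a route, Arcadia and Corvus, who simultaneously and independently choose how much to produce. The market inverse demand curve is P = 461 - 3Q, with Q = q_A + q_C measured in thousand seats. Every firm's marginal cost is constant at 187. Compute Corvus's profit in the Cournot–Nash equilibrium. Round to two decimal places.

2780.59

Each firm earns π_i = (461 - 3Q)q_i - 187q_i.
First-order condition (treating rivals' output as given): 274 - 6q_i - 3q_j = 0.
By symmetry each firm produces the same amount; substituting q_j = q_i yields q_i = 274/9.
Price P = 461 - 3·(548/9) = 835/3.
Corvus's profit: (835/3 - 187)·(274/9) = 2780.5926.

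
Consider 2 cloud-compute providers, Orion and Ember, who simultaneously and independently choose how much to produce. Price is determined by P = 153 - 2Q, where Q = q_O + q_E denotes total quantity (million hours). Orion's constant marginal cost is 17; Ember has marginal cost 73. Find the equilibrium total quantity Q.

36

Orion's profit: π_O = (153 - 2Q)q_O - (17q_O). Setting ∂π_O/∂q_O = 0: 136 - 4q_O - 2(q_E) = 0.
Ember's profit: π_E = (153 - 2Q)q_E - (73q_E). Setting ∂π_E/∂q_E = 0: 80 - 4q_E - 2(q_O) = 0.
Rearranging gives the reaction functions q_O = (136 - 2q_E)/4 and q_E = (80 - 2q_O)/4.
Substituting one into the other gives q_O = 32 and q_E = 4.
Total output Q = 32 + 4 = 36.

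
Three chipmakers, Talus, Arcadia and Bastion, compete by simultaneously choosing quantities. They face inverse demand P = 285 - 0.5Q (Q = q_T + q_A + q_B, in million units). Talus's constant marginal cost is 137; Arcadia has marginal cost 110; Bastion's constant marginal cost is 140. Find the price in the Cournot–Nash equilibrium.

Talus's profit: π_T = (285 - 0.5Q)q_T - (137q_T). Setting ∂π_T/∂q_T = 0: 148 - q_T - (1/2)(q_A + q_B) = 0.
Arcadia's first-order condition: 175 - q_A - (1/2)(q_T + q_B) = 0.
Bastion's first-order condition: 145 - q_B - (1/2)(q_T + q_A) = 0.
Adding the 3 first-order conditions: 468 − 2Q = 0, so Q = 234.
Back-substituting: q_T = (148 − 117)/(1/2) = 62, q_A = (175 − 117)/(1/2) = 116, q_B = (145 − 117)/(1/2) = 56.
Total output Q = 234, so price P = 285 - (1/2)·234 = 168.

168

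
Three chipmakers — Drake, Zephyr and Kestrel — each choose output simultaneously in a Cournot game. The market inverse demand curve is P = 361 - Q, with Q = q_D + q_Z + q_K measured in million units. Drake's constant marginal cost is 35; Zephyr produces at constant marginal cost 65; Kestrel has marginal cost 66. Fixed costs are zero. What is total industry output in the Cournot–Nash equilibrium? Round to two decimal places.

Drake's profit: π_D = (361 - Q)q_D - (35q_D). Setting ∂π_D/∂q_D = 0: 326 - 2q_D - (q_Z + q_K) = 0.
Zephyr's first-order condition: 296 - 2q_Z - (q_D + q_K) = 0.
Kestrel's first-order condition: 295 - 2q_K - (q_D + q_Z) = 0.
Adding the 3 conditions: 917 − 2Q − 2Q = 0, i.e. Q = 917/4.
Back-substituting: q_D = (326 − 917/4) = 387/4, q_Z = (296 − 917/4) = 267/4, q_K = (295 − 917/4) = 263/4.
Total output Q = 387/4 + 267/4 + 263/4 = 917/4.

229.25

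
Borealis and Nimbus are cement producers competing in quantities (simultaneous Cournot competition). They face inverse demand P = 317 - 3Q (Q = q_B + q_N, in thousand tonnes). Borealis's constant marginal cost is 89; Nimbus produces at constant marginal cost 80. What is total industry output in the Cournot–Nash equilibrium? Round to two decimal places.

51.67

Borealis's profit: π_B = (317 - 3Q)q_B - (89q_B). Setting ∂π_B/∂q_B = 0: 228 - 6q_B - 3(q_N) = 0.
Nimbus's first-order condition: 237 - 6q_N - 3(q_B) = 0.
Rearranging gives the reaction functions q_B = (228 - 3q_N)/6 and q_N = (237 - 3q_B)/6.
Solving the pair: q_B = 73/3, q_N = 82/3.
Total output Q = 73/3 + 82/3 = 155/3.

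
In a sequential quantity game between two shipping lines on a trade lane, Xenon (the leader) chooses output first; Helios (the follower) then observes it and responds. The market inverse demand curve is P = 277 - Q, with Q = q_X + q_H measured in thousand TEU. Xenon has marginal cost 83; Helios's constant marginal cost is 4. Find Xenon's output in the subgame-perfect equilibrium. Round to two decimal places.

Solve by backward induction. Given q_X, the follower Helios maximises π_H = (277 - q_X - q_H)q_H - 4q_H.
Follower FOC: 273 - q_X - 2q_H = 0, so q_H(q_X) = (273 - q_X)/2.
Xenon substitutes q_H(q_X) into its own profit: π_X = q_X(277 - q_X - (273 - q_X)/2) - 83q_X = (281/2 - (1/2)q_X)q_X - 83q_X.
The leader's first-order condition 115/2 - q_X = 0 yields q_X = 115/2.
Then q_H = (273 - 115/2)/2 = 431/4.

57.50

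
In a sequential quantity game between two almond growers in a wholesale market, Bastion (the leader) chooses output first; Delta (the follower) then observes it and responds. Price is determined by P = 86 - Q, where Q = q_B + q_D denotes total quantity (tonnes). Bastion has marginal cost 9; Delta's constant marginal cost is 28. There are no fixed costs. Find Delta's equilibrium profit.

25

Solve by backward induction. Given q_B, the follower Delta maximises π_D = (86 - q_B - q_D)q_D - 28q_D.
Setting the follower's marginal profit to zero, 58 - q_B - 2q_D = 0, i.e. q_D = (58 - q_B)/2.
Bastion substitutes q_D(q_B) into its own profit: π_B = q_B(86 - q_B - (58 - q_B)/2) - 9q_B = (57 - (1/2)q_B)q_B - 9q_B.
Maximising: ∂π_B/∂q_B = 48 - q_B = 0, giving q_B = 48.
Then q_D = (58 - 48)/2 = 5.
Price P = 86 - 53 = 33.
Delta's profit: (33 - 28)·5 = 25.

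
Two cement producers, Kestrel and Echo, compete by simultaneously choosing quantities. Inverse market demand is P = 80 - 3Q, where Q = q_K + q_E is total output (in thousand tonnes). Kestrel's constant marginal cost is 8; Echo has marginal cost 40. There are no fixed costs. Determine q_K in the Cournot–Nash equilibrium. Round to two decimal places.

Kestrel's profit: π_K = (80 - 3Q)q_K - (8q_K). Setting ∂π_K/∂q_K = 0: 72 - 6q_K - 3(q_E) = 0.
Echo's first-order condition: 40 - 6q_E - 3(q_K) = 0.
Rearranging gives the reaction functions q_K = (72 - 3q_E)/6 and q_E = (40 - 3q_K)/6.
Substituting one into the other gives q_K = 104/9 and q_E = 8/9.

11.56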